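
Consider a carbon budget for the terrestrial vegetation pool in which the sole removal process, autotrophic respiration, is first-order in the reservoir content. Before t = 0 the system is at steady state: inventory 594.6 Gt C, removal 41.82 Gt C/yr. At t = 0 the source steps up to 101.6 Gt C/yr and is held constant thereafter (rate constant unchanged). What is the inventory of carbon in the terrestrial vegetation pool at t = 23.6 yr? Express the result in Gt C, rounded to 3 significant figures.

Residence time τ = M₀/F₀ = 14.22 yr. The eventual steady state is M_∞ = M₀·(F₁/F₀) = 594.6 × 101.6/41.82 = 1444.6 Gt C.
The anomaly ΔM(t) = M(t) − M_∞ decays as ΔM₀·e^(−t/τ) with ΔM₀ = 594.6 − 1444.6 = −850.0 Gt C.
At t = 23.6 yr, e^(−t/τ) = e^(−1.660) = 0.1902, so ΔM = −161.6 Gt C and M = 1444.6 − 161.6 = 1282.9 Gt C.

1280 Gt C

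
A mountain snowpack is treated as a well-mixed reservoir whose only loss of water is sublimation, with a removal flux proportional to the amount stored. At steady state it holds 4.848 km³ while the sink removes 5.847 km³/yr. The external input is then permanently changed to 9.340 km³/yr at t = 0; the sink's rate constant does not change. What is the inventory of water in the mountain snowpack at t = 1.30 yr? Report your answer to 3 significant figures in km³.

7.14 km³

τ = M₀/F₀ = 4.848/5.847 = 0.8291 yr; rate constant k = 1/τ.
New steady state M_∞ = F₁/k = F₁·τ = 9.340 × 0.8291 = 7.7442 km³.
M(t) = M_∞ + (M₀ − M_∞)·e^(−t/τ); t/τ = 1.30/0.8291 = 1.568, so e^(−t/τ) = 0.2085.
M(t) = 7.7442 − 2.896 × 0.2085 = 7.1404 km³.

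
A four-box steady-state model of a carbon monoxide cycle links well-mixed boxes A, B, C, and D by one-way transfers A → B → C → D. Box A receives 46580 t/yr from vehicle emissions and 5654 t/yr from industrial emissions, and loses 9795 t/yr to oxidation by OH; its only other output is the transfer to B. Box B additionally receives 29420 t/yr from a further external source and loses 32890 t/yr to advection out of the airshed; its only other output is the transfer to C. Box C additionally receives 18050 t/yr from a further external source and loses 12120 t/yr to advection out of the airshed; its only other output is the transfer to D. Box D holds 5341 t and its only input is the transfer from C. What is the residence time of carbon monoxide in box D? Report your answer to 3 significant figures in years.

Box A: F(A→B) = (46580 + 5654) − 9795 = 42439 t/yr.
Box B: F(B→C) = (42439 + 29420) − 32890 = 38969 t/yr.
Box C: F(C→D) = (38969 + 18050) − 12120 = 44899 t/yr.
Box D throughput = its input = 44899 t/yr; τ = 5341 / 44899 = 0.1190 yr.

0.119 yr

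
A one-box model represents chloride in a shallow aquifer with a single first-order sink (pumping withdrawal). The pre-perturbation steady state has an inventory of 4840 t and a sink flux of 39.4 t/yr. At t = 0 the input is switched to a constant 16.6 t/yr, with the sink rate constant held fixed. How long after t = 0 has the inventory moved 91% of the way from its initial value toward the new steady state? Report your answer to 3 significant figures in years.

296 yr

τ = M₀/F₀ = 4840/39.4 = 122.8 yr.
The remaining gap fraction is e^(−t/τ); 91% covered ⇒ e^(−t/τ) = 0.0900.
t = −τ ln(0.0900) = 122.8 × 2.408 = 295.8 yr.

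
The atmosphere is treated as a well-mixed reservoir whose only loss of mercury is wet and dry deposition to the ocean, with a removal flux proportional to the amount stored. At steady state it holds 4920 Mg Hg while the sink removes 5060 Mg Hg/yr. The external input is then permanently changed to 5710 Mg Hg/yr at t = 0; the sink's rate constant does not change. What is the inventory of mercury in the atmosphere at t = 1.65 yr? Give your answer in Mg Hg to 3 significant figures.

Residence time τ = M₀/F₀ = 0.9723 yr. The eventual steady state is M_∞ = M₀·(F₁/F₀) = 4920 × 5710/5060 = 5552.0 Mg Hg.
The anomaly ΔM(t) = M(t) − M_∞ decays as ΔM₀·e^(−t/τ) with ΔM₀ = 4920 − 5552.0 = −632.0 Mg Hg.
At t = 1.65 yr, e^(−t/τ) = e^(−1.697) = 0.1832, so ΔM = −115.8 Mg Hg and M = 5552.0 − 115.8 = 5436.2 Mg Hg.

5440 Mg Hg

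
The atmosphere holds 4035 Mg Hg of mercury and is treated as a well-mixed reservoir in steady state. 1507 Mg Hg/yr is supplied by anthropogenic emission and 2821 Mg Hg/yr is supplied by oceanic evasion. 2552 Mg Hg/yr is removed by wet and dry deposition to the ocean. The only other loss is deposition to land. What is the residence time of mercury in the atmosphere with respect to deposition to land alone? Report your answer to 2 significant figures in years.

2.3 yr

At steady state ΣF_in = ΣF_out.
ΣF_in = 1507 + 2821 = 4328.0 Mg Hg/yr.
Deposition to land flux = ΣF_in − (2552) = 4328.0 − 2552 = 1776 Mg Hg/yr.
τ = M / F = 4035 / 1776 = 2.272 yr.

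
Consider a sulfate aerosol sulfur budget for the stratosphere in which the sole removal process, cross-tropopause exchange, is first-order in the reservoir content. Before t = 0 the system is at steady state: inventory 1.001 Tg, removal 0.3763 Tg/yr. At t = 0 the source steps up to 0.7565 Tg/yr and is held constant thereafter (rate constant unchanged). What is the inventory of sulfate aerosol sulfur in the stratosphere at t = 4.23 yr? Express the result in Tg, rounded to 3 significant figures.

τ = M₀/F₀ = 1.001/0.3763 = 2.660 yr; rate constant k = 1/τ.
New steady state M_∞ = F₁/k = F₁·τ = 0.7565 × 2.660 = 2.0124 Tg.
M(t) = M_∞ + (M₀ − M_∞)·e^(−t/τ); t/τ = 4.23/2.660 = 1.590, so e^(−t/τ) = 0.2039.
M(t) = 2.0124 − 1.011 × 0.2039 = 1.8062 Tg.

1.81 Tg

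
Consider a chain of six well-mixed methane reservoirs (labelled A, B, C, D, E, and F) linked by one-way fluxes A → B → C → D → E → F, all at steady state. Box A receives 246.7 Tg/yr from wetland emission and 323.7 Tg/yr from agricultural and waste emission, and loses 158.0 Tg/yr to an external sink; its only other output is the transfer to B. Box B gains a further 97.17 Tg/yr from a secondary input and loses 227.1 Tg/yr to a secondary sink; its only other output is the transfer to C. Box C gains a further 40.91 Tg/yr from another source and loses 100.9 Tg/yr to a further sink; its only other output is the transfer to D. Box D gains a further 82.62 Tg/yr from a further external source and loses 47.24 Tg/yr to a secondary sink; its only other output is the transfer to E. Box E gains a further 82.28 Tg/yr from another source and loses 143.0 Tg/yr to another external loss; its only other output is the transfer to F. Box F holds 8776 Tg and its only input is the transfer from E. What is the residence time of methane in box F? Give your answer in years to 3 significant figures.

Box A: F(A→B) = (246.7 + 323.7) − 158.0 = 412.40 Tg/yr.
Box B: F(B→C) = (412.40 + 97.17) − 227.1 = 282.47 Tg/yr.
Box C: F(C→D) = (282.47 + 40.91) − 100.9 = 222.48 Tg/yr.
Box D: F(D→E) = (222.48 + 82.62) − 47.24 = 257.86 Tg/yr.
Box E: F(E→F) = (257.86 + 82.28) − 143.0 = 197.14 Tg/yr.
Box F throughput = its input = 197.14 Tg/yr; τ = 8776 / 197.14 = 44.52 yr.

44.5 yr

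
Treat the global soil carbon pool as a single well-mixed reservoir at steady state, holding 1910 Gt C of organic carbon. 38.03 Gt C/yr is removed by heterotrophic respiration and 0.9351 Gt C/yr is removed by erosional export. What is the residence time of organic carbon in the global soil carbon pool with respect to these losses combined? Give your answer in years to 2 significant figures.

49 yr

Total removal = 38.03 + 0.9351 = 38.965 Gt C/yr.
τ = M / ΣF_out = 1910 / 38.965 = 49.02 yr.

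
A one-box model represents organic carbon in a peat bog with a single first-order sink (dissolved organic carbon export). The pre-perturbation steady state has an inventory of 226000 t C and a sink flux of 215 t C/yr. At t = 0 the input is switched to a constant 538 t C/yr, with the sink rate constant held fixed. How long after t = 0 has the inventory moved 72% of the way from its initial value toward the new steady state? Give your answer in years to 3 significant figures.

1340 yr

τ = M₀/F₀ = 226000/215 = 1051 yr.
The remaining gap fraction is e^(−t/τ); 72% covered ⇒ e^(−t/τ) = 0.280.
t = −τ ln(0.280) = 1051 × 1.273 = 1338 yr.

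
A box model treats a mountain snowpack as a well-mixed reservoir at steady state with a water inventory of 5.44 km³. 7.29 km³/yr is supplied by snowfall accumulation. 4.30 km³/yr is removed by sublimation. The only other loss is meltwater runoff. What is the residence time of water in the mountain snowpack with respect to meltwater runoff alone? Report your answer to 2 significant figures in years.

1.8 yr

At steady state ΣF_in = ΣF_out.
ΣF_in = 7.2900 km³/yr.
Meltwater runoff flux = ΣF_in − (4.30) = 7.2900 − 4.300 = 2.990 km³/yr.
τ = M / F = 5.44 / 2.990 = 1.819 yr.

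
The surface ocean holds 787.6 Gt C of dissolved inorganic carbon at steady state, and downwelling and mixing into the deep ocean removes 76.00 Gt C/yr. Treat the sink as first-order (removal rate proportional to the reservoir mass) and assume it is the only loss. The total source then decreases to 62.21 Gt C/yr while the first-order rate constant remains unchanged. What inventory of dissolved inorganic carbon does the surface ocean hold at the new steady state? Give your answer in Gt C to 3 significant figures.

645 Gt C

Rate constant k = F/M = 76.00 / 787.6 = 0.09650 yr⁻¹.
At the new steady state, source = k·M_new ⇒ M_new = 62.21 / 0.09650 = 644.7 Gt C.
(Equivalently M_new = M × F_new/F_old = 787.6 × 62.21/76.00.)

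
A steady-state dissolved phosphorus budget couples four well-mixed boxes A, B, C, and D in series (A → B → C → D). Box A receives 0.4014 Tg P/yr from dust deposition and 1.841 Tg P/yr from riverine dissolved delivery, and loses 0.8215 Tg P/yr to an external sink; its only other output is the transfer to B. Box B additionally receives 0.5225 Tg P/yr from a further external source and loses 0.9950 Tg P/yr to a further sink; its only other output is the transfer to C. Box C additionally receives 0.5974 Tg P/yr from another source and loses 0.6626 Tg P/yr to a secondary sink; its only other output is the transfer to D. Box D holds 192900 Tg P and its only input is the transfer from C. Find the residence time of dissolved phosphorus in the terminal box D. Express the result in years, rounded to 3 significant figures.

Box A: F(A→B) = (0.4014 + 1.841) − 0.8215 = 1.4209 Tg P/yr.
Box B: F(B→C) = (1.4209 + 0.5225) − 0.9950 = 0.94840 Tg P/yr.
Box C: F(C→D) = (0.94840 + 0.5974) − 0.6626 = 0.88320 Tg P/yr.
Box D throughput = its input = 0.88320 Tg P/yr; τ = 192900 / 0.88320 = 218400 yr.

218000 yr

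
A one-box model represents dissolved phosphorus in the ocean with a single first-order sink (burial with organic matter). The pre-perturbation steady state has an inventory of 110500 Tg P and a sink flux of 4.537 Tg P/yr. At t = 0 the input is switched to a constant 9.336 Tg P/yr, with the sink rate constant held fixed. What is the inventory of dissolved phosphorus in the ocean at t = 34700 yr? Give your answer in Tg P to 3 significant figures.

199000 Tg P

Residence time τ = M₀/F₀ = 24360 yr. The eventual steady state is M_∞ = M₀·(F₁/F₀) = 110500 × 9.336/4.537 = 227380 Tg P.
The anomaly ΔM(t) = M(t) − M_∞ decays as ΔM₀·e^(−t/τ) with ΔM₀ = 110500 − 227380 = −116900 Tg P.
At t = 34700 yr, e^(−t/τ) = e^(−1.425) = 0.2406, so ΔM = −28120 Tg P and M = 227380 − 28120 = 199260 Tg P.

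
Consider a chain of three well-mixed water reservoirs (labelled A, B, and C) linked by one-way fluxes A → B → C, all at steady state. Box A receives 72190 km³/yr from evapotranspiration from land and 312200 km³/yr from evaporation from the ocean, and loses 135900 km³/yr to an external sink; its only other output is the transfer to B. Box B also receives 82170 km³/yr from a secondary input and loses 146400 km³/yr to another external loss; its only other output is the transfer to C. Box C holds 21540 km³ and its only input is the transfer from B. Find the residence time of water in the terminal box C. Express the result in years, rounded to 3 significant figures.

Box A: F(A→B) = (72190 + 312200) − 135900 = 248490 km³/yr.
Box B: F(B→C) = (248490 + 82170) − 146400 = 184260 km³/yr.
Box C throughput = its input = 184260 km³/yr; τ = 21540 / 184260 = 0.1169 yr.

0.117 yr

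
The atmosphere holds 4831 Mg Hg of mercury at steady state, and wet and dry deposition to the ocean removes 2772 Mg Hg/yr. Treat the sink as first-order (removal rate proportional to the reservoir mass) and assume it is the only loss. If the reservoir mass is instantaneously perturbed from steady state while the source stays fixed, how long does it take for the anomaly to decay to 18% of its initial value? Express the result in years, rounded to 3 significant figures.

For a linear reservoir the anomaly decays as exp(−t/τ) with τ = M/F = 4831/2772 = 1.743 yr.
exp(−t/τ) = 0.18 ⇒ t = −τ ln(0.18) = 1.743 × 1.715 = 2.989 yr.

2.99 yr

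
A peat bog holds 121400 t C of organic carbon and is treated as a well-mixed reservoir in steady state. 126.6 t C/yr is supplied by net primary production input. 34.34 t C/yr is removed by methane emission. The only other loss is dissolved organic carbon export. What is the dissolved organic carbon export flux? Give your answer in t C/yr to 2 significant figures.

At steady state ΣF_in = ΣF_out.
ΣF_in = 126.60 t C/yr.
Dissolved organic carbon export flux = ΣF_in − (34.34) = 126.60 − 34.34 = 92.26 t C/yr.

92 t C/yr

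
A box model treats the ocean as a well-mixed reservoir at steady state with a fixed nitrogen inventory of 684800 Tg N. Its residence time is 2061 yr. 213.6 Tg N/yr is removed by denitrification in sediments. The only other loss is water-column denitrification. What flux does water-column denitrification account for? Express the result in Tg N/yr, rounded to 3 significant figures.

119 Tg N/yr

Total removal F = M/τ = 684800 / 2061 = 332.3 Tg N/yr.
Water-column denitrification = F − (213.6) = 332.3 − 213.6 = 118.7 Tg N/yr.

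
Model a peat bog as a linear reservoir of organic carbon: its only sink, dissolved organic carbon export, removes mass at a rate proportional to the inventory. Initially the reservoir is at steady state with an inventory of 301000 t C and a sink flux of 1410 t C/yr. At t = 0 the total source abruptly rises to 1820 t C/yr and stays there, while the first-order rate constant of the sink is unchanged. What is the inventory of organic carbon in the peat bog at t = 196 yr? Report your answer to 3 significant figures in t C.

τ = M₀/F₀ = 301000/1410 = 213.5 yr; rate constant k = 1/τ.
New steady state M_∞ = F₁/k = F₁·τ = 1820 × 213.5 = 388520 t C.
M(t) = M_∞ + (M₀ − M_∞)·e^(−t/τ); t/τ = 196/213.5 = 0.9181, so e^(−t/τ) = 0.3993.
M(t) = 388520 − 87520 × 0.3993 = 353580 t C.

354000 t C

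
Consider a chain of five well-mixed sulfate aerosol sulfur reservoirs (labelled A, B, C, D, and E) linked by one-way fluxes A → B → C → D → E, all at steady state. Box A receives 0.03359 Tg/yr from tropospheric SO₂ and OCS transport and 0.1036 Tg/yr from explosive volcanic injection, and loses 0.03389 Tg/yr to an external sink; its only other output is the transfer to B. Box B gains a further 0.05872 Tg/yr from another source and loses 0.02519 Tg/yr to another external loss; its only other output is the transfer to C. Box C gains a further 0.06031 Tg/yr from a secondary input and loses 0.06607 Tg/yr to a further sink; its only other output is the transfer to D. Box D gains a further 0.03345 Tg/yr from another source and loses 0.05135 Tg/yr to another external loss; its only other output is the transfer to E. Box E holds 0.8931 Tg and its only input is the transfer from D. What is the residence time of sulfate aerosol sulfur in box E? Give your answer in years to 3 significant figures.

Box A: F(A→B) = (0.03359 + 0.1036) − 0.03389 = 0.10330 Tg/yr.
Box B: F(B→C) = (0.10330 + 0.05872) − 0.02519 = 0.13683 Tg/yr.
Box C: F(C→D) = (0.13683 + 0.06031) − 0.06607 = 0.13107 Tg/yr.
Box D: F(D→E) = (0.13107 + 0.03345) − 0.05135 = 0.11317 Tg/yr.
Box E throughput = its input = 0.11317 Tg/yr; τ = 0.8931 / 0.11317 = 7.892 yr.

7.89 yr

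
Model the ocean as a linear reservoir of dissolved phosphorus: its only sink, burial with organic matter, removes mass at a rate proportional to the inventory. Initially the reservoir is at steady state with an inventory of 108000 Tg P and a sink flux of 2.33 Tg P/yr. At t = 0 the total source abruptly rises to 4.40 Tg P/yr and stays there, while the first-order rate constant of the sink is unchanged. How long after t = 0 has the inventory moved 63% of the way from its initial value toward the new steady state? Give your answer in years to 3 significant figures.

46100 yr

τ = M₀/F₀ = 108000/2.33 = 46350 yr.
The remaining gap fraction is e^(−t/τ); 63% covered ⇒ e^(−t/τ) = 0.370.
t = −τ ln(0.370) = 46350 × 0.9943 = 46090 yr.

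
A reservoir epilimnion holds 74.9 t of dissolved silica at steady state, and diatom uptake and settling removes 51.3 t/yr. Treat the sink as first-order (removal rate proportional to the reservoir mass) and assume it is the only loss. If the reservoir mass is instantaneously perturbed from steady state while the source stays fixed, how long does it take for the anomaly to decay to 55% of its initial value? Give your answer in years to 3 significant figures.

0.873 yr

For a linear reservoir the anomaly decays as exp(−t/τ) with τ = M/F = 74.9/51.3 = 1.460 yr.
exp(−t/τ) = 0.55 ⇒ t = −τ ln(0.55) = 1.460 × 0.5978 = 0.8729 yr.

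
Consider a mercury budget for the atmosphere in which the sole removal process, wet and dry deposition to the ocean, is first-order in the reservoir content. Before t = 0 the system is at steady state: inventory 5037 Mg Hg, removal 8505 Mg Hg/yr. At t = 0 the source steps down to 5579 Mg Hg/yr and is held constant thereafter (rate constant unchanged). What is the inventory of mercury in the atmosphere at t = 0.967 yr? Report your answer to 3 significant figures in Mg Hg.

3640 Mg Hg

The sink rate constant is k = F₀/M₀ = 8505/5037 = 1.689 yr⁻¹.
Solving dM/dt = F₁ − kM with M(0) = M₀ gives M(t) = F₁/k + (M₀ − F₁/k)·e^(−kt).
F₁/k = 5579/1.689 = 3304.1 Mg Hg; kt = 1.689 × 0.967 = 1.633, e^(−kt) = 0.1954.
M(0.967) = 3304.1 + (5037 − 3304.1) × 0.1954 = 3304.1 + 338.6 = 3642.7 Mg Hg.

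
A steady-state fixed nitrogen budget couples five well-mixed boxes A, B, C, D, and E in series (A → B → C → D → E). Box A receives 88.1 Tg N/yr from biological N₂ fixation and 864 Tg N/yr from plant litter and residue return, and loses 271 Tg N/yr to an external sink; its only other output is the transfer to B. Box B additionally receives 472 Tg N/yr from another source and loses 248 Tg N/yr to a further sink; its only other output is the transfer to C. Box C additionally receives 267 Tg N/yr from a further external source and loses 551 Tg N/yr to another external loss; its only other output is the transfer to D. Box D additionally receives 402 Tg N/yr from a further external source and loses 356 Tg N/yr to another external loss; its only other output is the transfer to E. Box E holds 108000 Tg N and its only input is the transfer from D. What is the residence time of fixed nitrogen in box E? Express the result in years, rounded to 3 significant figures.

162 yr

Box A: F(A→B) = (88.1 + 864) − 271 = 681.10 Tg N/yr.
Box B: F(B→C) = (681.10 + 472) − 248 = 905.10 Tg N/yr.
Box C: F(C→D) = (905.10 + 267) − 551 = 621.10 Tg N/yr.
Box D: F(D→E) = (621.10 + 402) − 356 = 667.10 Tg N/yr.
Box E throughput = its input = 667.10 Tg N/yr; τ = 108000 / 667.10 = 161.9 yr.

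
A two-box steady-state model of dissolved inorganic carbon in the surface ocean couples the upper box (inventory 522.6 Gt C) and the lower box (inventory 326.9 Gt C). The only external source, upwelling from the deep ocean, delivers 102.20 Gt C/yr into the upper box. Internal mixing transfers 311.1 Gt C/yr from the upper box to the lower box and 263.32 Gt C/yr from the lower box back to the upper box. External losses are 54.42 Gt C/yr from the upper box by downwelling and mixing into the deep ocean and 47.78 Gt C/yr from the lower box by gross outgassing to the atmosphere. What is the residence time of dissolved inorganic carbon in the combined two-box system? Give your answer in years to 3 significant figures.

8.31 yr

Treat the two boxes together as one reservoir: the mixing fluxes between them are internal recycling, so τ = ΣM / Σ(external losses).
M_total = 522.6 + 326.9 = 849.50 Gt C.
ΣF_external_out = 54.42 + 47.78 = 102.20 Gt C/yr.
τ = M_total / ΣF_ext = 849.50 / 102.20 = 8.312 yr.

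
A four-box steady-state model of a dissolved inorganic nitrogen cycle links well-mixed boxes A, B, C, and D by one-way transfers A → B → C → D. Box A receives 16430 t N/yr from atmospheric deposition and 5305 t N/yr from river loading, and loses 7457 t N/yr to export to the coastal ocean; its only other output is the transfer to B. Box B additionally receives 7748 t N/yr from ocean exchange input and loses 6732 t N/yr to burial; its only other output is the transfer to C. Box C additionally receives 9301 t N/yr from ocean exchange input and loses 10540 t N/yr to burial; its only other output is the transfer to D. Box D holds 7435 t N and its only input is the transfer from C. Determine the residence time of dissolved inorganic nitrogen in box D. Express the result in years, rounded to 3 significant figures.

0.529 yr

Box A: F(A→B) = (16430 + 5305) − 7457 = 14278 t N/yr.
Box B: F(B→C) = (14278 + 7748) − 6732 = 15294 t N/yr.
Box C: F(C→D) = (15294 + 9301) − 10540 = 14055 t N/yr.
Box D throughput = its input = 14055 t N/yr; τ = 7435 / 14055 = 0.5290 yr.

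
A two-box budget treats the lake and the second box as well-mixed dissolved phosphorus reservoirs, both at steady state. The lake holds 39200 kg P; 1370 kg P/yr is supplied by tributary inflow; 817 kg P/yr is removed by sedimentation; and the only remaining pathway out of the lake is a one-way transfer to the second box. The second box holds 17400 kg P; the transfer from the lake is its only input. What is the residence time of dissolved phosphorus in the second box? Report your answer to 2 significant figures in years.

31 yr

Balance the lake: ΣF_in = 1370.0 kg P/yr.
Transfer to the second box = ΣF_in − (817) = 553.00 kg P/yr.
At steady state the output of the second box equals its input, 553.00 kg P/yr.
τ = M / F = 17400 / 553.00 = 31.46 yr.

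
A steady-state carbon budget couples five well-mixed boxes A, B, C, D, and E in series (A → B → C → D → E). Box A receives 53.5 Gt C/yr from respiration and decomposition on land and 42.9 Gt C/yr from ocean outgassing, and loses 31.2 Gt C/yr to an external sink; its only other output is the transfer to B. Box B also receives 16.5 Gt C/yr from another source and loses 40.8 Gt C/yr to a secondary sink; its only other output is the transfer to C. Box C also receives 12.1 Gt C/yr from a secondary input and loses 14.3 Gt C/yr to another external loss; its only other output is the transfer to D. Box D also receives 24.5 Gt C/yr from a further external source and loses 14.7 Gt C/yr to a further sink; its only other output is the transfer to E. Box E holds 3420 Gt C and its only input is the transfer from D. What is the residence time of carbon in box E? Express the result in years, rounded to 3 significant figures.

70.5 yr

Box A: F(A→B) = (53.5 + 42.9) − 31.2 = 65.200 Gt C/yr.
Box B: F(B→C) = (65.200 + 16.5) − 40.8 = 40.900 Gt C/yr.
Box C: F(C→D) = (40.900 + 12.1) − 14.3 = 38.700 Gt C/yr.
Box D: F(D→E) = (38.700 + 24.5) − 14.7 = 48.500 Gt C/yr.
Box E throughput = its input = 48.500 Gt C/yr; τ = 3420 / 48.500 = 70.52 yr.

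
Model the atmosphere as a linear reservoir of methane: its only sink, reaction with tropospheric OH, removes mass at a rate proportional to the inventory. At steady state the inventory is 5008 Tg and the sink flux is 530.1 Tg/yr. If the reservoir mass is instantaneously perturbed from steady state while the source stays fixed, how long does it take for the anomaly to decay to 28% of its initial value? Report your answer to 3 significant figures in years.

12.0 yr

For a linear reservoir the anomaly decays as exp(−t/τ) with τ = M/F = 5008/530.1 = 9.447 yr.
exp(−t/τ) = 0.28 ⇒ t = −τ ln(0.28) = 9.447 × 1.273 = 12.03 yr.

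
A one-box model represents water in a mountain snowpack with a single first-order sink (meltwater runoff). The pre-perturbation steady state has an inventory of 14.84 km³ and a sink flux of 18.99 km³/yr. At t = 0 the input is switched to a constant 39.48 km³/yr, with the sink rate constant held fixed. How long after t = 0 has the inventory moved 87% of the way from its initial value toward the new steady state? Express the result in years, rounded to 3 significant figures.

τ = M₀/F₀ = 14.84/18.99 = 0.7815 yr.
The remaining gap fraction is e^(−t/τ); 87% covered ⇒ e^(−t/τ) = 0.130.
t = −τ ln(0.130) = 0.7815 × 2.040 = 1.594 yr.

1.59 yr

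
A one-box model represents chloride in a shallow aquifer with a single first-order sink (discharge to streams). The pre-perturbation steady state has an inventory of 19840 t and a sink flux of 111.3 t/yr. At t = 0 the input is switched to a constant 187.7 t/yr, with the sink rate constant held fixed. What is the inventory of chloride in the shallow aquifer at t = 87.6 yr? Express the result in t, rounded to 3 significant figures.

25100 t

τ = M₀/F₀ = 19840/111.3 = 178.3 yr; rate constant k = 1/τ.
New steady state M_∞ = F₁/k = F₁·τ = 187.7 × 178.3 = 33459 t.
M(t) = M_∞ + (M₀ − M_∞)·e^(−t/τ); t/τ = 87.6/178.3 = 0.4914, so e^(−t/τ) = 0.6118.
M(t) = 33459 − 13620 × 0.6118 = 25127 t.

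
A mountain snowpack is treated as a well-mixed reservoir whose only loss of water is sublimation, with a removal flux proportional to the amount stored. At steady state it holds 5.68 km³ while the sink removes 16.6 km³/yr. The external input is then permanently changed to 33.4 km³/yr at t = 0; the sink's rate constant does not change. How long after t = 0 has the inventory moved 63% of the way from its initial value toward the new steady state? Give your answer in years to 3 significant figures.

τ = M₀/F₀ = 5.68/16.6 = 0.3422 yr.
The remaining gap fraction is e^(−t/τ); 63% covered ⇒ e^(−t/τ) = 0.370.
t = −τ ln(0.370) = 0.3422 × 0.9943 = 0.3402 yr.

0.340 yr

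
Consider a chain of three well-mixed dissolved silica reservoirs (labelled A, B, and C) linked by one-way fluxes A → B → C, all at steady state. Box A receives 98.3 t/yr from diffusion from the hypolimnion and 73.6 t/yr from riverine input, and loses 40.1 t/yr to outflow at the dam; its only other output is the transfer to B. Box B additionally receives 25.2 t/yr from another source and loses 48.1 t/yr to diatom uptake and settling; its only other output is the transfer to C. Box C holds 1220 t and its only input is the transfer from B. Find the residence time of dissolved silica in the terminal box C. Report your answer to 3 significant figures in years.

Box A: F(A→B) = (98.3 + 73.6) − 40.1 = 131.80 t/yr.
Box B: F(B→C) = (131.80 + 25.2) − 48.1 = 108.90 t/yr.
Box C throughput = its input = 108.90 t/yr; τ = 1220 / 108.90 = 11.20 yr.

11.2 yr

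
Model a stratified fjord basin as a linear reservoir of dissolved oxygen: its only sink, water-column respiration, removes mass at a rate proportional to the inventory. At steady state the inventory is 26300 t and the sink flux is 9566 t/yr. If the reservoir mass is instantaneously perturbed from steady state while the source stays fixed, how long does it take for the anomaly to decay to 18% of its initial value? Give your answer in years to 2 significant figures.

4.7 yr

For a linear reservoir the anomaly decays as exp(−t/τ) with τ = M/F = 26300/9566 = 2.749 yr.
exp(−t/τ) = 0.18 ⇒ t = −τ ln(0.18) = 2.749 × 1.715 = 4.715 yr.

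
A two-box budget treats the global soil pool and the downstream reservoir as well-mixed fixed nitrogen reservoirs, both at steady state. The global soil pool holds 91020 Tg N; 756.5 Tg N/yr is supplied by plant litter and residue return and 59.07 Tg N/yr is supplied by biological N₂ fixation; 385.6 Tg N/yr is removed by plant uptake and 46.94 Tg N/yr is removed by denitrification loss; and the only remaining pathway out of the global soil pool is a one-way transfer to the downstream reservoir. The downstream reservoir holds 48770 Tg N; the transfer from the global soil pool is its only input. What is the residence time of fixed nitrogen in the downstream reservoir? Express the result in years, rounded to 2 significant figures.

130 yr

Balance the global soil pool: ΣF_in = 756.5 + 59.07 = 815.57 Tg N/yr.
Transfer to the downstream reservoir = ΣF_in − (385.6 + 46.94) = 383.03 Tg N/yr.
At steady state the output of the downstream reservoir equals its input, 383.03 Tg N/yr.
τ = M / F = 48770 / 383.03 = 127.3 yr.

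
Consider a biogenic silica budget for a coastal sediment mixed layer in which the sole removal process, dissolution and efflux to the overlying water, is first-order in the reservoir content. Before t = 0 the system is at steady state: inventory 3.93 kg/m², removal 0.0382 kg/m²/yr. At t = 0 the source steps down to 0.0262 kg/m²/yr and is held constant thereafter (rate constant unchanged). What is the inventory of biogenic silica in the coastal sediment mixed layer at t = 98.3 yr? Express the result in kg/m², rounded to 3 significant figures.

Residence time τ = M₀/F₀ = 102.9 yr. The eventual steady state is M_∞ = M₀·(F₁/F₀) = 3.93 × 0.0262/0.0382 = 2.6954 kg/m².
The anomaly ΔM(t) = M(t) − M_∞ decays as ΔM₀·e^(−t/τ) with ΔM₀ = 3.93 − 2.6954 = 1.235 kg/m².
At t = 98.3 yr, e^(−t/τ) = e^(−0.9555) = 0.3846, so ΔM = 0.4748 kg/m² and M = 2.6954 + 0.4748 = 3.1703 kg/m².

3.17 kg/m²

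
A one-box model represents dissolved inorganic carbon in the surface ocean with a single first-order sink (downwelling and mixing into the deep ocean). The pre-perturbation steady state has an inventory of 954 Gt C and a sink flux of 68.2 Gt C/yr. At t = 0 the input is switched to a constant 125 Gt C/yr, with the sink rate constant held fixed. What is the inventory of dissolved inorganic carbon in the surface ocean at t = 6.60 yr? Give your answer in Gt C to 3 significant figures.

The sink rate constant is k = F₀/M₀ = 68.2/954 = 0.07149 yr⁻¹.
Solving dM/dt = F₁ − kM with M(0) = M₀ gives M(t) = F₁/k + (M₀ − F₁/k)·e^(−kt).
F₁/k = 125/0.07149 = 1748.5 Gt C; kt = 0.07149 × 6.60 = 0.4718, e^(−kt) = 0.6239.
M(6.60) = 1748.5 + (954 − 1748.5) × 0.6239 = 1748.5 − 495.7 = 1252.9 Gt C.

1250 Gt C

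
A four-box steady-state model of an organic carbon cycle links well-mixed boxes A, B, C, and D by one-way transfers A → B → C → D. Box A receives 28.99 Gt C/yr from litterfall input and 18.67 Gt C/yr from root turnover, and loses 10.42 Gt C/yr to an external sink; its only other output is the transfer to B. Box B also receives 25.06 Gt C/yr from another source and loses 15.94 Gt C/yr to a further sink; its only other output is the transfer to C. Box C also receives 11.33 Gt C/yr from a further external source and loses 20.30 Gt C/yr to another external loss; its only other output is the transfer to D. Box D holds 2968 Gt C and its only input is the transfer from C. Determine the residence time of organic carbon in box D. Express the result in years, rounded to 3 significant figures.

Box A: F(A→B) = (28.99 + 18.67) − 10.42 = 37.240 Gt C/yr.
Box B: F(B→C) = (37.240 + 25.06) − 15.94 = 46.360 Gt C/yr.
Box C: F(C→D) = (46.360 + 11.33) − 20.30 = 37.390 Gt C/yr.
Box D throughput = its input = 37.390 Gt C/yr; τ = 2968 / 37.390 = 79.38 yr.

79.4 yr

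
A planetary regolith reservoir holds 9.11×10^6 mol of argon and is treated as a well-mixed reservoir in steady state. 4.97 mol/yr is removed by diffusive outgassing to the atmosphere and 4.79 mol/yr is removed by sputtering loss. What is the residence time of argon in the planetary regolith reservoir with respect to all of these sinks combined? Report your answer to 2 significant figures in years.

Total removal flux = 4.97 + 4.79 = 9.7600 mol/yr.
τ = M / ΣF_out = 9.11×10^6 / 9.7600 = 933400 yr.

930000 yr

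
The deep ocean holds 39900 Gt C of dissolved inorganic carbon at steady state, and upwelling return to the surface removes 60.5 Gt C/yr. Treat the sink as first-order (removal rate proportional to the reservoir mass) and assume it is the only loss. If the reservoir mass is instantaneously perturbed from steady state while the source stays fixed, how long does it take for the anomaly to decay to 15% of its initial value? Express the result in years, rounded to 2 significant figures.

For a linear reservoir the anomaly decays as exp(−t/τ) with τ = M/F = 39900/60.5 = 659.5 yr.
exp(−t/τ) = 0.15 ⇒ t = −τ ln(0.15) = 659.5 × 1.897 = 1251 yr.

1300 yr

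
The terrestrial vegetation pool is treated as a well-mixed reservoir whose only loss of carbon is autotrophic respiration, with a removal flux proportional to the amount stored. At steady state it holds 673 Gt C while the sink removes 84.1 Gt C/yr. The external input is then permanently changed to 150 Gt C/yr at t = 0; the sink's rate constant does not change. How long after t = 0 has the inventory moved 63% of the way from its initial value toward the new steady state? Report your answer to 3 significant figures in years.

7.96 yr

τ = M₀/F₀ = 673/84.1 = 8.002 yr.
The remaining gap fraction is e^(−t/τ); 63% covered ⇒ e^(−t/τ) = 0.370.
t = −τ ln(0.370) = 8.002 × 0.9943 = 7.956 yr.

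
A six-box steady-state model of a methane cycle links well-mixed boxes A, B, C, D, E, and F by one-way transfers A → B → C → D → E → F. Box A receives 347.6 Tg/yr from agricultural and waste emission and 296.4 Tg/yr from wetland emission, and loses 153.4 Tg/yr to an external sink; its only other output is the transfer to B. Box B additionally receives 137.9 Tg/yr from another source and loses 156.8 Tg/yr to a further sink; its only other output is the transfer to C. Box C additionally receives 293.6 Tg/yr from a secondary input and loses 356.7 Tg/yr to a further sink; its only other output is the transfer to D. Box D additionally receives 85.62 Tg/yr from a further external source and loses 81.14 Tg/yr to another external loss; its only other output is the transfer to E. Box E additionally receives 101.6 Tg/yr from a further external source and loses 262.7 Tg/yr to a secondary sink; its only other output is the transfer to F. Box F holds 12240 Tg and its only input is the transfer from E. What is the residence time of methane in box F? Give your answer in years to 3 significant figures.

Box A: F(A→B) = (347.6 + 296.4) − 153.4 = 490.60 Tg/yr.
Box B: F(B→C) = (490.60 + 137.9) − 156.8 = 471.70 Tg/yr.
Box C: F(C→D) = (471.70 + 293.6) − 356.7 = 408.60 Tg/yr.
Box D: F(D→E) = (408.60 + 85.62) − 81.14 = 413.08 Tg/yr.
Box E: F(E→F) = (413.08 + 101.6) − 262.7 = 251.98 Tg/yr.
Box F throughput = its input = 251.98 Tg/yr; τ = 12240 / 251.98 = 48.58 yr.

48.6 yr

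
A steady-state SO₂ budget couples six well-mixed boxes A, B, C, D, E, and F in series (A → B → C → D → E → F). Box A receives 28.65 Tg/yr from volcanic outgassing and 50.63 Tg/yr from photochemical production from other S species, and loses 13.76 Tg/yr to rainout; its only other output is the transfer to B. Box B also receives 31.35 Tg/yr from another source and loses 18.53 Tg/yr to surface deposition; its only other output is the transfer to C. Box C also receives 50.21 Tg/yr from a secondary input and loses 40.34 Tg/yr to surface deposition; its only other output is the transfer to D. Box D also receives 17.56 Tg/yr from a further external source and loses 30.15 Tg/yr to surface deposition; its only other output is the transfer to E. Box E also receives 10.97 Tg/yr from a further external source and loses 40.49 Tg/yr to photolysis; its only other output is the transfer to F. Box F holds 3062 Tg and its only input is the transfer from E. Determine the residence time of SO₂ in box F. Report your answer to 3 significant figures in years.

66.4 yr

Box A: F(A→B) = (28.65 + 50.63) − 13.76 = 65.520 Tg/yr.
Box B: F(B→C) = (65.520 + 31.35) − 18.53 = 78.340 Tg/yr.
Box C: F(C→D) = (78.340 + 50.21) − 40.34 = 88.210 Tg/yr.
Box D: F(D→E) = (88.210 + 17.56) − 30.15 = 75.620 Tg/yr.
Box E: F(E→F) = (75.620 + 10.97) − 40.49 = 46.100 Tg/yr.
Box F throughput = its input = 46.100 Tg/yr; τ = 3062 / 46.100 = 66.42 yr.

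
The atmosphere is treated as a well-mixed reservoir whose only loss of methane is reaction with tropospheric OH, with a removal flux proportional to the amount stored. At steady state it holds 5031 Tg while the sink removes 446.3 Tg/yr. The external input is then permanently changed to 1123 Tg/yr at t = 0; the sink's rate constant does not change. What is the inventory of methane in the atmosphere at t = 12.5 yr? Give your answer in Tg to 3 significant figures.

10100 Tg

Residence time τ = M₀/F₀ = 11.27 yr. The eventual steady state is M_∞ = M₀·(F₁/F₀) = 5031 × 1123/446.3 = 12659 Tg.
The anomaly ΔM(t) = M(t) − M_∞ decays as ΔM₀·e^(−t/τ) with ΔM₀ = 5031 − 12659 = −7628 Tg.
At t = 12.5 yr, e^(−t/τ) = e^(−1.109) = 0.3299, so ΔM = −2517 Tg and M = 12659 − 2517 = 10142 Tg.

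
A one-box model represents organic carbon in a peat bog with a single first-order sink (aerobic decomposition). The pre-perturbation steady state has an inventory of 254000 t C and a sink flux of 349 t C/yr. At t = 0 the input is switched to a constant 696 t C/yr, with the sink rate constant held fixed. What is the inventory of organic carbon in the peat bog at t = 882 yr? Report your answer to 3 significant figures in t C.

431000 t C

Residence time τ = M₀/F₀ = 727.8 yr. The eventual steady state is M_∞ = M₀·(F₁/F₀) = 254000 × 696/349 = 506540 t C.
The anomaly ΔM(t) = M(t) − M_∞ decays as ΔM₀·e^(−t/τ) with ΔM₀ = 254000 − 506540 = −252500 t C.
At t = 882 yr, e^(−t/τ) = e^(−1.212) = 0.2976, so ΔM = −75170 t C and M = 506540 − 75170 = 431380 t C.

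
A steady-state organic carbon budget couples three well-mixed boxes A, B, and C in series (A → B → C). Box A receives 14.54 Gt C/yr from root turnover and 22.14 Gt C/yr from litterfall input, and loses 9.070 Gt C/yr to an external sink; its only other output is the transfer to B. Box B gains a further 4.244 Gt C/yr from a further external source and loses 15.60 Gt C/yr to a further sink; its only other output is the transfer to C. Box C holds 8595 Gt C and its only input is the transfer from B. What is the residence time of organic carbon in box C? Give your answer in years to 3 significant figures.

Box A: F(A→B) = (14.54 + 22.14) − 9.070 = 27.610 Gt C/yr.
Box B: F(B→C) = (27.610 + 4.244) − 15.60 = 16.254 Gt C/yr.
Box C throughput = its input = 16.254 Gt C/yr; τ = 8595 / 16.254 = 528.8 yr.

529 yr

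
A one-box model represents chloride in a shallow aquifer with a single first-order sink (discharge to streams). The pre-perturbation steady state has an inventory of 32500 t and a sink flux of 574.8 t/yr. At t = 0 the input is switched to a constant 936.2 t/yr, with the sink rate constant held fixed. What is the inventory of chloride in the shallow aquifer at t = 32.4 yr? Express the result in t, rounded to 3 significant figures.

41400 t

Residence time τ = M₀/F₀ = 56.54 yr. The eventual steady state is M_∞ = M₀·(F₁/F₀) = 32500 × 936.2/574.8 = 52934 t.
The anomaly ΔM(t) = M(t) − M_∞ decays as ΔM₀·e^(−t/τ) with ΔM₀ = 32500 − 52934 = −20430 t.
At t = 32.4 yr, e^(−t/τ) = e^(−0.5730) = 0.5638, so ΔM = −11520 t and M = 52934 − 11520 = 41413 t.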